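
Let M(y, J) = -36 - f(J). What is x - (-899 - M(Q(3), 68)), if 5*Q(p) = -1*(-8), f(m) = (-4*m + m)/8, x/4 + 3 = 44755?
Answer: 359793/2 ≈ 1.7990e+5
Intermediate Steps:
x = 179008 (x = -12 + 4*44755 = -12 + 179020 = 179008)
f(m) = -3*m/8 (f(m) = -3*m*(⅛) = -3*m/8)
Q(p) = 8/5 (Q(p) = (-1*(-8))/5 = (⅕)*8 = 8/5)
M(y, J) = -36 + 3*J/8 (M(y, J) = -36 - (-3)*J/8 = -36 + 3*J/8)
x - (-899 - M(Q(3), 68)) = 179008 - (-899 - (-36 + (3/8)*68)) = 179008 - (-899 - (-36 + 51/2)) = 179008 - (-899 - 1*(-21/2)) = 179008 - (-899 + 21/2) = 179008 - 1*(-1777/2) = 179008 + 1777/2 = 359793/2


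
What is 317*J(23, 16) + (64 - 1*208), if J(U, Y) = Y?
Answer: 4928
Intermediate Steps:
317*J(23, 16) + (64 - 1*208) = 317*16 + (64 - 1*208) = 5072 + (64 - 208) = 5072 - 144 = 4928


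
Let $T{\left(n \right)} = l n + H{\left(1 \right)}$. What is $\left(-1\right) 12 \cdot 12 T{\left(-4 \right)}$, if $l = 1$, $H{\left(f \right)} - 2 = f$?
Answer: $144$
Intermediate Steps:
$H{\left(f \right)} = 2 + f$
$T{\left(n \right)} = 3 + n$ ($T{\left(n \right)} = 1 n + \left(2 + 1\right) = n + 3 = 3 + n$)
$\left(-1\right) 12 \cdot 12 T{\left(-4 \right)} = \left(-1\right) 12 \cdot 12 \left(3 - 4\right) = \left(-12\right) 12 \left(-1\right) = \left(-144\right) \left(-1\right) = 144$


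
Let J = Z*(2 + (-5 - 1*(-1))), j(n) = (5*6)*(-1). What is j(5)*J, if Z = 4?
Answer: 240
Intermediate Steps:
j(n) = -30 (j(n) = 30*(-1) = -30)
J = -8 (J = 4*(2 + (-5 - 1*(-1))) = 4*(2 + (-5 + 1)) = 4*(2 - 4) = 4*(-2) = -8)
j(5)*J = -30*(-8) = 240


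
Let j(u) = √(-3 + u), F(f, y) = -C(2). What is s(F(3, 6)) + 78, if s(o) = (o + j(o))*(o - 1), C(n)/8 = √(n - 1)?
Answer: 150 - 9*I*√11 ≈ 150.0 - 29.85*I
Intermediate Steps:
C(n) = 8*√(-1 + n) (C(n) = 8*√(n - 1) = 8*√(-1 + n))
F(f, y) = -8 (F(f, y) = -8*√(-1 + 2) = -8*√1 = -8)
s(o) = (-1 + o)*(o + √(-3 + o)) (s(o) = (o + √(-3 + o))*(o - 1) = (o + √(-3 + o))*(-1 + o) = (-1 + o)*(o + √(-3 + o)))
s(F(3, 6)) + 78 = ((-8)² - 1*(-8) - √(-3 - 8) - 8*√(-3 - 8)) + 78 = (64 + 8 - √(-11) - 8*I*√11) + 78 = (64 + 8 - I*√11 - 8*I*√11) + 78 = (72 - 9*I*√11) + 78 = 150 - 9*I*√11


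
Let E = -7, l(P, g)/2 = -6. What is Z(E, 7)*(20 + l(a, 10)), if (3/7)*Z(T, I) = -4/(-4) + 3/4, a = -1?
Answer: 98/3 ≈ 32.667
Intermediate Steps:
l(P, g) = -12 (l(P, g) = 2*(-6) = -12)
Z(T, I) = 49/12 (Z(T, I) = 7*(-4/(-4) + 3/4)/3 = 7*(-4*(-¼) + 3*(¼))/3 = 7*(1 + ¾)/3 = (7/3)*(7/4) = 49/12)
Z(E, 7)*(20 + l(a, 10)) = 49*(20 - 12)/12 = (49/12)*8 = 98/3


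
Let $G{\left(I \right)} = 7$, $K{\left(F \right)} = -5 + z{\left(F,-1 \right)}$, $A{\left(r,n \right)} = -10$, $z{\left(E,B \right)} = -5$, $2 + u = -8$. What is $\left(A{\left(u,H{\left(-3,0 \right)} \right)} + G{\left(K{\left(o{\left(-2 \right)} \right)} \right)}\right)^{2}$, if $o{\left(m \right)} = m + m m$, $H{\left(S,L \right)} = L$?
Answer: $9$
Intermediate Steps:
$u = -10$ ($u = -2 - 8 = -10$)
$o{\left(m \right)} = m + m^{2}$
$K{\left(F \right)} = -10$ ($K{\left(F \right)} = -5 - 5 = -10$)
$\left(A{\left(u,H{\left(-3,0 \right)} \right)} + G{\left(K{\left(o{\left(-2 \right)} \right)} \right)}\right)^{2} = \left(-10 + 7\right)^{2} = \left(-3\right)^{2} = 9$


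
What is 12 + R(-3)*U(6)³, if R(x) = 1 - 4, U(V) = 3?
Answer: -69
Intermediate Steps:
R(x) = -3
12 + R(-3)*U(6)³ = 12 - 3*3³ = 12 - 3*27 = 12 - 81 = -69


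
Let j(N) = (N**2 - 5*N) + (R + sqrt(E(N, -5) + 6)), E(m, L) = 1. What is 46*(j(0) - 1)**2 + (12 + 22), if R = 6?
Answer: 1506 + 460*sqrt(7) ≈ 2723.0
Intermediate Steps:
j(N) = 6 + sqrt(7) + N**2 - 5*N (j(N) = (N**2 - 5*N) + (6 + sqrt(1 + 6)) = (N**2 - 5*N) + (6 + sqrt(7)) = 6 + sqrt(7) + N**2 - 5*N)
46*(j(0) - 1)**2 + (12 + 22) = 46*((6 + sqrt(7) + 0**2 - 5*0) - 1)**2 + (12 + 22) = 46*((6 + sqrt(7) + 0 + 0) - 1)**2 + 34 = 46*((6 + sqrt(7)) - 1)**2 + 34 = 46*(5 + sqrt(7))**2 + 34 = 34 + 46*(5 + sqrt(7))**2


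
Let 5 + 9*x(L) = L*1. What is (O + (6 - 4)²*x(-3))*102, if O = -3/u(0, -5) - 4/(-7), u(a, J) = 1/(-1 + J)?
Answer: 32164/21 ≈ 1531.6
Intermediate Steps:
x(L) = -5/9 + L/9 (x(L) = -5/9 + (L*1)/9 = -5/9 + L/9)
O = 130/7 (O = -3/(1/(-1 - 5)) - 4/(-7) = -3/(1/(-6)) - 4*(-⅐) = -3/(-⅙) + 4/7 = -3*(-6) + 4/7 = 18 + 4/7 = 130/7 ≈ 18.571)
(O + (6 - 4)²*x(-3))*102 = (130/7 + (6 - 4)²*(-5/9 + (⅑)*(-3)))*102 = (130/7 + 2²*(-5/9 - ⅓))*102 = (130/7 + 4*(-8/9))*102 = (130/7 - 32/9)*102 = (946/63)*102 = 32164/21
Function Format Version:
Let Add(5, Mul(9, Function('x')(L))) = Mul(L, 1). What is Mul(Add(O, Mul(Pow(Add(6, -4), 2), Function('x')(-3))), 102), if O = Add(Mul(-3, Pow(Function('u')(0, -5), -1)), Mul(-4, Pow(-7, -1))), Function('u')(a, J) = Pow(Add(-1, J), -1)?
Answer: Rational(32164, 21) ≈ 1531.6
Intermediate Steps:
Function('x')(L) = Add(Rational(-5, 9), Mul(Rational(1, 9), L)) (Function('x')(L) = Add(Rational(-5, 9), Mul(Rational(1, 9), Mul(L, 1))) = Add(Rational(-5, 9), Mul(Rational(1, 9), L)))
O = Rational(130, 7) (O = Add(Mul(-3, Pow(Pow(Add(-1, -5), -1), -1)), Mul(-4, Pow(-7, -1))) = Add(Mul(-3, Pow(Pow(-6, -1), -1)), Mul(-4, Rational(-1, 7))) = Add(Mul(-3, Pow(Rational(-1, 6), -1)), Rational(4, 7)) = Add(Mul(-3, -6), Rational(4, 7)) = Add(18, Rational(4, 7)) = Rational(130, 7) ≈ 18.571)
Mul(Add(O, Mul(Pow(Add(6, -4), 2), Function('x')(-3))), 102) = Mul(Add(Rational(130, 7), Mul(Pow(Add(6, -4), 2), Add(Rational(-5, 9), Mul(Rational(1, 9), -3)))), 102) = Mul(Add(Rational(130, 7), Mul(Pow(2, 2), Add(Rational(-5, 9), Rational(-1, 3)))), 102) = Mul(Add(Rational(130, 7), Mul(4, Rational(-8, 9))), 102) = Mul(Add(Rational(130, 7), Rational(-32, 9)), 102) = Mul(Rational(946, 63), 102) = Rational(32164, 21)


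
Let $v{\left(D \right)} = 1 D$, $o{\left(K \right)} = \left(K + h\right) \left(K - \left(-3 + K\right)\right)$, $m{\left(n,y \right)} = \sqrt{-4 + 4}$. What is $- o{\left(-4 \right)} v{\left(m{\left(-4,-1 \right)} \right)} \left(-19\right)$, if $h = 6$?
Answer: $0$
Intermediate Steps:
$m{\left(n,y \right)} = 0$ ($m{\left(n,y \right)} = \sqrt{0} = 0$)
$o{\left(K \right)} = 18 + 3 K$ ($o{\left(K \right)} = \left(K + 6\right) \left(K - \left(-3 + K\right)\right) = \left(6 + K\right) 3 = 18 + 3 K$)
$v{\left(D \right)} = D$
$- o{\left(-4 \right)} v{\left(m{\left(-4,-1 \right)} \right)} \left(-19\right) = - \left(18 + 3 \left(-4\right)\right) 0 \left(-19\right) = - \left(18 - 12\right) 0 \left(-19\right) = - 6 \cdot 0 \left(-19\right) = - 0 \left(-19\right) = \left(-1\right) 0 = 0$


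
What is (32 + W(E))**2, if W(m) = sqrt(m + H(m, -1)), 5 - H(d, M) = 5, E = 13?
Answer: (32 + sqrt(13))**2 ≈ 1267.8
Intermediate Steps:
H(d, M) = 0 (H(d, M) = 5 - 1*5 = 5 - 5 = 0)
W(m) = sqrt(m) (W(m) = sqrt(m + 0) = sqrt(m))
(32 + W(E))**2 = (32 + sqrt(13))**2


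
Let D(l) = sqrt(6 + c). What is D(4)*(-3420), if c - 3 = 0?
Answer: -10260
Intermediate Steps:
c = 3 (c = 3 + 0 = 3)
D(l) = 3 (D(l) = sqrt(6 + 3) = sqrt(9) = 3)
D(4)*(-3420) = 3*(-3420) = -10260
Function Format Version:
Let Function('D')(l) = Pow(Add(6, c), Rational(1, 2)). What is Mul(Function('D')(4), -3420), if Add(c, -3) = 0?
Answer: -10260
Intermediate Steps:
c = 3 (c = Add(3, 0) = 3)
Function('D')(l) = 3 (Function('D')(l) = Pow(Add(6, 3), Rational(1, 2)) = Pow(9, Rational(1, 2)) = 3)
Mul(Function('D')(4), -3420) = Mul(3, -3420) = -10260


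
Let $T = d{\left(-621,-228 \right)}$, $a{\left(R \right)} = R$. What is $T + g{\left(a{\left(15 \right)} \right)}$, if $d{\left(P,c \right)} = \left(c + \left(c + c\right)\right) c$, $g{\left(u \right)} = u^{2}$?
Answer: $156177$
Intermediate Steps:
$d{\left(P,c \right)} = 3 c^{2}$ ($d{\left(P,c \right)} = \left(c + 2 c\right) c = 3 c c = 3 c^{2}$)
$T = 155952$ ($T = 3 \left(-228\right)^{2} = 3 \cdot 51984 = 155952$)
$T + g{\left(a{\left(15 \right)} \right)} = 155952 + 15^{2} = 155952 + 225 = 156177$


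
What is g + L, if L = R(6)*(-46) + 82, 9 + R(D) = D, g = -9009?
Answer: -8789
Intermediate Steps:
R(D) = -9 + D
L = 220 (L = (-9 + 6)*(-46) + 82 = -3*(-46) + 82 = 138 + 82 = 220)
g + L = -9009 + 220 = -8789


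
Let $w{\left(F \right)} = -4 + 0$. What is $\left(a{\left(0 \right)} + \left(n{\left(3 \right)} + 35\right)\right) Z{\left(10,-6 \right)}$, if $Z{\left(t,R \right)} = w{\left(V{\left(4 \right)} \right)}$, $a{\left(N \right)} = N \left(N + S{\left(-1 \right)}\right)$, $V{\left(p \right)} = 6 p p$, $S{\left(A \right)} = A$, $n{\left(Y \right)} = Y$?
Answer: $-152$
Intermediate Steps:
$V{\left(p \right)} = 6 p^{2}$
$w{\left(F \right)} = -4$
$a{\left(N \right)} = N \left(-1 + N\right)$ ($a{\left(N \right)} = N \left(N - 1\right) = N \left(-1 + N\right)$)
$Z{\left(t,R \right)} = -4$
$\left(a{\left(0 \right)} + \left(n{\left(3 \right)} + 35\right)\right) Z{\left(10,-6 \right)} = \left(0 \left(-1 + 0\right) + \left(3 + 35\right)\right) \left(-4\right) = \left(0 \left(-1\right) + 38\right) \left(-4\right) = \left(0 + 38\right) \left(-4\right) = 38 \left(-4\right) = -152$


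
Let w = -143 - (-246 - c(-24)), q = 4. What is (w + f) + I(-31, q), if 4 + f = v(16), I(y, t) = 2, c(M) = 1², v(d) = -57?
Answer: 45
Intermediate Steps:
c(M) = 1
f = -61 (f = -4 - 57 = -61)
w = 104 (w = -143 - (-246 - 1*1) = -143 - (-246 - 1) = -143 - 1*(-247) = -143 + 247 = 104)
(w + f) + I(-31, q) = (104 - 61) + 2 = 43 + 2 = 45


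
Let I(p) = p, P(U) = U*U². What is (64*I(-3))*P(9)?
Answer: -139968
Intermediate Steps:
P(U) = U³
(64*I(-3))*P(9) = (64*(-3))*9³ = -192*729 = -139968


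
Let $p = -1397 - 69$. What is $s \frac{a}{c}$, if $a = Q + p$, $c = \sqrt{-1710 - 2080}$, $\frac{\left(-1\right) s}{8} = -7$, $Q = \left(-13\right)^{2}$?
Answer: $\frac{36316 i \sqrt{3790}}{1895} \approx 1179.8 i$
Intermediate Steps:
$Q = 169$
$s = 56$ ($s = \left(-8\right) \left(-7\right) = 56$)
$c = i \sqrt{3790}$ ($c = \sqrt{-3790} = i \sqrt{3790} \approx 61.563 i$)
$p = -1466$
$a = -1297$ ($a = 169 - 1466 = -1297$)
$s \frac{a}{c} = 56 \left(- \frac{1297}{i \sqrt{3790}}\right) = 56 \left(- 1297 \left(- \frac{i \sqrt{3790}}{3790}\right)\right) = 56 \frac{1297 i \sqrt{3790}}{3790} = \frac{36316 i \sqrt{3790}}{1895}$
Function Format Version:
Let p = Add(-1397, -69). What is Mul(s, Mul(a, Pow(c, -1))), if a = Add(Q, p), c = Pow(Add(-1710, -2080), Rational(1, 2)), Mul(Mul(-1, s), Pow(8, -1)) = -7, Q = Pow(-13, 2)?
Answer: Mul(Rational(36316, 1895), I, Pow(3790, Rational(1, 2))) ≈ Mul(1179.8, I)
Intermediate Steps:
Q = 169
s = 56 (s = Mul(-8, -7) = 56)
c = Mul(I, Pow(3790, Rational(1, 2))) (c = Pow(-3790, Rational(1, 2)) = Mul(I, Pow(3790, Rational(1, 2))) ≈ Mul(61.563, I))
p = -1466
a = -1297 (a = Add(169, -1466) = -1297)
Mul(s, Mul(a, Pow(c, -1))) = Mul(56, Mul(-1297, Pow(Mul(I, Pow(3790, Rational(1, 2))), -1))) = Mul(56, Mul(-1297, Mul(Rational(-1, 3790), I, Pow(3790, Rational(1, 2))))) = Mul(56, Mul(Rational(1297, 3790), I, Pow(3790, Rational(1, 2)))) = Mul(Rational(36316, 1895), I, Pow(3790, Rational(1, 2)))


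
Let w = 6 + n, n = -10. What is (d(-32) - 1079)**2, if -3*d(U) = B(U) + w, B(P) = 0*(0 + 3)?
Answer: 10452289/9 ≈ 1.1614e+6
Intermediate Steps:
w = -4 (w = 6 - 10 = -4)
B(P) = 0 (B(P) = 0*3 = 0)
d(U) = 4/3 (d(U) = -(0 - 4)/3 = -1/3*(-4) = 4/3)
(d(-32) - 1079)**2 = (4/3 - 1079)**2 = (-3233/3)**2 = 10452289/9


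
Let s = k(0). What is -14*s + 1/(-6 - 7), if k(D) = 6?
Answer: -1093/13 ≈ -84.077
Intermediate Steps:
s = 6
-14*s + 1/(-6 - 7) = -14*6 + 1/(-6 - 7) = -84 + 1/(-13) = -84 - 1/13 = -1093/13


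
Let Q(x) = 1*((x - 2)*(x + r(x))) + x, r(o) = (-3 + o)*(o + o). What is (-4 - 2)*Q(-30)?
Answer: 374580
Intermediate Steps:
r(o) = 2*o*(-3 + o) (r(o) = (-3 + o)*(2*o) = 2*o*(-3 + o))
Q(x) = x + (-2 + x)*(x + 2*x*(-3 + x)) (Q(x) = 1*((x - 2)*(x + 2*x*(-3 + x))) + x = 1*((-2 + x)*(x + 2*x*(-3 + x))) + x = (-2 + x)*(x + 2*x*(-3 + x)) + x = x + (-2 + x)*(x + 2*x*(-3 + x)))
(-4 - 2)*Q(-30) = (-4 - 2)*(-30*(11 - 9*(-30) + 2*(-30)²)) = -(-180)*(11 + 270 + 2*900) = -(-180)*(11 + 270 + 1800) = -(-180)*2081 = -6*(-62430) = 374580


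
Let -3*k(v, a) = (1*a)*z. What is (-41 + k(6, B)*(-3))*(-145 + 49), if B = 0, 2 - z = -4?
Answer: 3936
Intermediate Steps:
z = 6 (z = 2 - 1*(-4) = 2 + 4 = 6)
k(v, a) = -2*a (k(v, a) = -1*a*6/3 = -a*6/3 = -2*a)
(-41 + k(6, B)*(-3))*(-145 + 49) = (-41 - 2*0*(-3))*(-145 + 49) = (-41 + 0*(-3))*(-96) = (-41 + 0)*(-96) = -41*(-96) = 3936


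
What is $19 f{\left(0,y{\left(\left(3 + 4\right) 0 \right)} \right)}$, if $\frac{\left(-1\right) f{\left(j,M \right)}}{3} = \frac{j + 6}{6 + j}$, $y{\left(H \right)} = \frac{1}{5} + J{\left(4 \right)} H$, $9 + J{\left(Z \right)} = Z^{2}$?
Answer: $-57$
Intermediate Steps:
$J{\left(Z \right)} = -9 + Z^{2}$
$y{\left(H \right)} = \frac{1}{5} + 7 H$ ($y{\left(H \right)} = \frac{1}{5} + \left(-9 + 4^{2}\right) H = \frac{1}{5} + \left(-9 + 16\right) H = \frac{1}{5} + 7 H$)
$f{\left(j,M \right)} = -3$ ($f{\left(j,M \right)} = - 3 \frac{j + 6}{6 + j} = - 3 \frac{6 + j}{6 + j} = \left(-3\right) 1 = -3$)
$19 f{\left(0,y{\left(\left(3 + 4\right) 0 \right)} \right)} = 19 \left(-3\right) = -57$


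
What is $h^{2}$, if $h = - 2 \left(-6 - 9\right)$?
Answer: $900$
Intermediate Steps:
$h = 30$ ($h = - 2 \left(-6 - 9\right) = \left(-2\right) \left(-15\right) = 30$)
$h^{2} = 30^{2} = 900$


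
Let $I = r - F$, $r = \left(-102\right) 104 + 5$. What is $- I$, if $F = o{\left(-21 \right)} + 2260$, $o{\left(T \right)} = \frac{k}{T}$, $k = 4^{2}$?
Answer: $\frac{270107}{21} \approx 12862.0$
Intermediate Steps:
$k = 16$
$o{\left(T \right)} = \frac{16}{T}$
$F = \frac{47444}{21}$ ($F = \frac{16}{-21} + 2260 = 16 \left(- \frac{1}{21}\right) + 2260 = - \frac{16}{21} + 2260 = \frac{47444}{21} \approx 2259.2$)
$r = -10603$ ($r = -10608 + 5 = -10603$)
$I = - \frac{270107}{21}$ ($I = -10603 - \frac{47444}{21} = - \frac{270107}{21} \approx -12862.0$)
$- I = \left(-1\right) \left(- \frac{270107}{21}\right) = \frac{270107}{21}$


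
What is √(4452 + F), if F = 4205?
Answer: √8657 ≈ 93.043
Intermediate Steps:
√(4452 + F) = √(4452 + 4205) = √8657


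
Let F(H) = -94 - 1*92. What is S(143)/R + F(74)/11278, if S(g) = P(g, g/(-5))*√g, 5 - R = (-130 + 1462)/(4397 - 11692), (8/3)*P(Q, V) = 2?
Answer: -93/5639 + 21885*√143/151228 ≈ 1.7141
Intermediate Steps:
P(Q, V) = ¾ (P(Q, V) = (3/8)*2 = ¾)
R = 37807/7295 (R = 5 - (-130 + 1462)/(4397 - 11692) = 5 - 1332/(-7295) = 5 - 1332*(-1)/7295 = 5 - 1*(-1332/7295) = 5 + 1332/7295 = 37807/7295 ≈ 5.1826)
F(H) = -186 (F(H) = -94 - 92 = -186)
S(g) = 3*√g/4
S(143)/R + F(74)/11278 = (3*√143/4)/(37807/7295) - 186/11278 = (3*√143/4)*(7295/37807) - 186*1/11278 = 21885*√143/151228 - 93/5639 = -93/5639 + 21885*√143/151228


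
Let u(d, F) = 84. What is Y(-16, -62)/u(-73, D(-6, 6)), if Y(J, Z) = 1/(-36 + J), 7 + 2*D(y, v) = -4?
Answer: -1/4368 ≈ -0.00022894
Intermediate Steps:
D(y, v) = -11/2 (D(y, v) = -7/2 + (½)*(-4) = -7/2 - 2 = -11/2)
Y(-16, -62)/u(-73, D(-6, 6)) = 1/(-36 - 16*84) = (1/84)/(-52) = -1/52*1/84 = -1/4368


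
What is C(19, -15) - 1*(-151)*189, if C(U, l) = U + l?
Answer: 28543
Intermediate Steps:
C(19, -15) - 1*(-151)*189 = (19 - 15) - 1*(-151)*189 = 4 + 151*189 = 4 + 28539 = 28543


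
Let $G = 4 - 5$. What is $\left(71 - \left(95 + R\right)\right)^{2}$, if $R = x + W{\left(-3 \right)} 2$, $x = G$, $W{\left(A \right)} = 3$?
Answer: $841$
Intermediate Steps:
$G = -1$ ($G = 4 - 5 = -1$)
$x = -1$
$R = 5$ ($R = -1 + 3 \cdot 2 = -1 + 6 = 5$)
$\left(71 - \left(95 + R\right)\right)^{2} = \left(71 - 100\right)^{2} = \left(-29\right)^{2} = 841$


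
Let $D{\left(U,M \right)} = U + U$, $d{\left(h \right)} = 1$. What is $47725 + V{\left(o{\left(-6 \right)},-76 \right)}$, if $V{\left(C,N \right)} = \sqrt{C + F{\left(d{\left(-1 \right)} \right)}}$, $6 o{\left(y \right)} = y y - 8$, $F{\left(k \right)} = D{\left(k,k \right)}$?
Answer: $47725 + \frac{2 \sqrt{15}}{3} \approx 47728.0$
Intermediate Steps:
$D{\left(U,M \right)} = 2 U$
$F{\left(k \right)} = 2 k$
$o{\left(y \right)} = - \frac{4}{3} + \frac{y^{2}}{6}$ ($o{\left(y \right)} = \frac{y y - 8}{6} = \frac{y^{2} - 8}{6} = \frac{-8 + y^{2}}{6} = - \frac{4}{3} + \frac{y^{2}}{6}$)
$V{\left(C,N \right)} = \sqrt{2 + C}$ ($V{\left(C,N \right)} = \sqrt{C + 2 \cdot 1} = \sqrt{C + 2} = \sqrt{2 + C}$)
$47725 + V{\left(o{\left(-6 \right)},-76 \right)} = 47725 + \sqrt{2 - \left(\frac{4}{3} - \frac{\left(-6\right)^{2}}{6}\right)} = 47725 + \sqrt{2 + \left(- \frac{4}{3} + \frac{1}{6} \cdot 36\right)} = 47725 + \sqrt{2 + \left(- \frac{4}{3} + 6\right)} = 47725 + \sqrt{2 + \frac{14}{3}} = 47725 + \sqrt{\frac{20}{3}} = 47725 + \frac{2 \sqrt{15}}{3}$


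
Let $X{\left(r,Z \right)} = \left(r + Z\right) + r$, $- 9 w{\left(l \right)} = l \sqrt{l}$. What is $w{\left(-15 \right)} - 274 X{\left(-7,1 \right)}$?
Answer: $3562 + \frac{5 i \sqrt{15}}{3} \approx 3562.0 + 6.455 i$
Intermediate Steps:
$w{\left(l \right)} = - \frac{l^{\frac{3}{2}}}{9}$ ($w{\left(l \right)} = - \frac{l \sqrt{l}}{9} = - \frac{l^{\frac{3}{2}}}{9}$)
$X{\left(r,Z \right)} = Z + 2 r$ ($X{\left(r,Z \right)} = \left(Z + r\right) + r = Z + 2 r$)
$w{\left(-15 \right)} - 274 X{\left(-7,1 \right)} = - \frac{\left(-15\right)^{\frac{3}{2}}}{9} - 274 \left(1 + 2 \left(-7\right)\right) = - \frac{\left(-15\right) i \sqrt{15}}{9} - 274 \left(1 - 14\right) = \frac{5 i \sqrt{15}}{3} - -3562 = \frac{5 i \sqrt{15}}{3} + 3562 = 3562 + \frac{5 i \sqrt{15}}{3}$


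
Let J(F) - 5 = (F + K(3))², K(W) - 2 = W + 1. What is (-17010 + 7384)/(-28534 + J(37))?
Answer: 4813/13340 ≈ 0.36079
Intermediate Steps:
K(W) = 3 + W (K(W) = 2 + (W + 1) = 2 + (1 + W) = 3 + W)
J(F) = 5 + (6 + F)² (J(F) = 5 + (F + (3 + 3))² = 5 + (F + 6)² = 5 + (6 + F)²)
(-17010 + 7384)/(-28534 + J(37)) = (-17010 + 7384)/(-28534 + (5 + (6 + 37)²)) = -9626/(-28534 + (5 + 43²)) = -9626/(-28534 + (5 + 1849)) = -9626/(-28534 + 1854) = -9626/(-26680) = -9626*(-1/26680) = 4813/13340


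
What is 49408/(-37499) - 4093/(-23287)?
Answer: -90643699/79385383 ≈ -1.1418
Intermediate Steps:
49408/(-37499) - 4093/(-23287) = 49408*(-1/37499) - 4093*(-1/23287) = -49408/37499 + 4093/23287 = -90643699/79385383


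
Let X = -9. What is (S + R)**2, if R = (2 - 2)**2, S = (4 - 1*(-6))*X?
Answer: 8100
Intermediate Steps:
S = -90 (S = (4 - 1*(-6))*(-9) = (4 + 6)*(-9) = 10*(-9) = -90)
R = 0 (R = 0**2 = 0)
(S + R)**2 = (-90 + 0)**2 = (-90)**2 = 8100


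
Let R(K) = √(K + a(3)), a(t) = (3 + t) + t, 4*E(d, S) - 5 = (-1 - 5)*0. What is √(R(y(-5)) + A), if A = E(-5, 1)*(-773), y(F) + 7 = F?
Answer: √(-3865 + 4*I*√3)/2 ≈ 0.02786 + 31.085*I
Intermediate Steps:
E(d, S) = 5/4 (E(d, S) = 5/4 + ((-1 - 5)*0)/4 = 5/4 + (-6*0)/4 = 5/4 + (¼)*0 = 5/4 + 0 = 5/4)
y(F) = -7 + F
a(t) = 3 + 2*t
R(K) = √(9 + K) (R(K) = √(K + (3 + 2*3)) = √(K + (3 + 6)) = √(K + 9) = √(9 + K))
A = -3865/4 (A = (5/4)*(-773) = -3865/4 ≈ -966.25)
√(R(y(-5)) + A) = √(√(9 + (-7 - 5)) - 3865/4) = √(√(9 - 12) - 3865/4) = √(√(-3) - 3865/4) = √(I*√3 - 3865/4) = √(-3865/4 + I*√3)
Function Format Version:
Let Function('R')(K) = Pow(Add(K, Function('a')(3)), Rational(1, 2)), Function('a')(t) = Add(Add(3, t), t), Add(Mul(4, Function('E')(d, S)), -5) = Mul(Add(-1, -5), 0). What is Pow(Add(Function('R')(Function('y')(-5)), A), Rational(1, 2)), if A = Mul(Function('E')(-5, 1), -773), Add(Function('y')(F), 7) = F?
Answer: Mul(Rational(1, 2), Pow(Add(-3865, Mul(4, I, Pow(3, Rational(1, 2)))), Rational(1, 2))) ≈ Add(0.027860, Mul(31.085, I))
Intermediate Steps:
Function('E')(d, S) = Rational(5, 4) (Function('E')(d, S) = Add(Rational(5, 4), Mul(Rational(1, 4), Mul(Add(-1, -5), 0))) = Add(Rational(5, 4), Mul(Rational(1, 4), Mul(-6, 0))) = Add(Rational(5, 4), Mul(Rational(1, 4), 0)) = Add(Rational(5, 4), 0) = Rational(5, 4))
Function('y')(F) = Add(-7, F)
Function('a')(t) = Add(3, Mul(2, t))
Function('R')(K) = Pow(Add(9, K), Rational(1, 2)) (Function('R')(K) = Pow(Add(K, Add(3, Mul(2, 3))), Rational(1, 2)) = Pow(Add(K, Add(3, 6)), Rational(1, 2)) = Pow(Add(K, 9), Rational(1, 2)) = Pow(Add(9, K), Rational(1, 2)))
A = Rational(-3865, 4) (A = Mul(Rational(5, 4), -773) = Rational(-3865, 4) ≈ -966.25)
Pow(Add(Function('R')(Function('y')(-5)), A), Rational(1, 2)) = Pow(Add(Pow(Add(9, Add(-7, -5)), Rational(1, 2)), Rational(-3865, 4)), Rational(1, 2)) = Pow(Add(Pow(Add(9, -12), Rational(1, 2)), Rational(-3865, 4)), Rational(1, 2)) = Pow(Add(Pow(-3, Rational(1, 2)), Rational(-3865, 4)), Rational(1, 2)) = Pow(Add(Mul(I, Pow(3, Rational(1, 2))), Rational(-3865, 4)), Rational(1, 2)) = Pow(Add(Rational(-3865, 4), Mul(I, Pow(3, Rational(1, 2)))), Rational(1, 2))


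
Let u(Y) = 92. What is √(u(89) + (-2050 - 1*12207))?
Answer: I*√14165 ≈ 119.02*I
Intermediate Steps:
√(u(89) + (-2050 - 1*12207)) = √(92 + (-2050 - 1*12207)) = √(92 + (-2050 - 12207)) = √(92 - 14257) = √(-14165) = I*√14165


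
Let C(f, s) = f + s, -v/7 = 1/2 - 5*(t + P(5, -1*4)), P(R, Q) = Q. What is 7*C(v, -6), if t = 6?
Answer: 847/2 ≈ 423.50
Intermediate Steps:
v = 133/2 (v = -7*(1/2 - 5*(6 - 1*4)) = -7*(½ - 5*(6 - 4)) = -7*(½ - 5*2) = -7*(½ - 10) = -7*(-19/2) = 133/2 ≈ 66.500)
7*C(v, -6) = 7*(133/2 - 6) = 7*(121/2) = 847/2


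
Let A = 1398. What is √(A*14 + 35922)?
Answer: 3*√6166 ≈ 235.57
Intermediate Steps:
√(A*14 + 35922) = √(1398*14 + 35922) = √(19572 + 35922) = √55494 = 3*√6166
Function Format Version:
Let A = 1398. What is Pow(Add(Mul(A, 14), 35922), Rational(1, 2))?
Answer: Mul(3, Pow(6166, Rational(1, 2))) ≈ 235.57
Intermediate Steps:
Pow(Add(Mul(A, 14), 35922), Rational(1, 2)) = Pow(Add(Mul(1398, 14), 35922), Rational(1, 2)) = Pow(Add(19572, 35922), Rational(1, 2)) = Pow(55494, Rational(1, 2)) = Mul(3, Pow(6166, Rational(1, 2)))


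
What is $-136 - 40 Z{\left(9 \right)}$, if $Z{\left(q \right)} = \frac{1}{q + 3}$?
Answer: $- \frac{418}{3} \approx -139.33$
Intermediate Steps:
$Z{\left(q \right)} = \frac{1}{3 + q}$
$-136 - 40 Z{\left(9 \right)} = -136 - \frac{40}{3 + 9} = -136 - \frac{40}{12} = -136 - \frac{10}{3} = - \frac{418}{3}$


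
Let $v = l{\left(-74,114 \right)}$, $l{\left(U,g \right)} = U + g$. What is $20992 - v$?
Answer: $20952$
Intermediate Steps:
$v = 40$ ($v = -74 + 114 = 40$)
$20992 - v = 20992 - 40 = 20952$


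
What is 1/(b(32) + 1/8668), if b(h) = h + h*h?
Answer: 8668/9153409 ≈ 0.00094697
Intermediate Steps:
b(h) = h + h²
1/(b(32) + 1/8668) = 1/(32*(1 + 32) + 1/8668) = 1/(32*33 + 1/8668) = 1/(1056 + 1/8668) = 1/(9153409/8668) = 8668/9153409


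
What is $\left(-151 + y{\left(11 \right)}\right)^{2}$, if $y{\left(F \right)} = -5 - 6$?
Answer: $26244$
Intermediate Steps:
$y{\left(F \right)} = -11$ ($y{\left(F \right)} = -5 - 6 = -11$)
$\left(-151 + y{\left(11 \right)}\right)^{2} = \left(-151 - 11\right)^{2} = \left(-162\right)^{2} = 26244$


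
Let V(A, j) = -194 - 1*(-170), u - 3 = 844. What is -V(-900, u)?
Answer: 24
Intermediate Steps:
u = 847 (u = 3 + 844 = 847)
V(A, j) = -24 (V(A, j) = -194 + 170 = -24)
-V(-900, u) = -1*(-24) = 24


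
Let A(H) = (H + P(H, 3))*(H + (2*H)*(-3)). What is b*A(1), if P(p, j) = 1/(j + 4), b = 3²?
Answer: -360/7 ≈ -51.429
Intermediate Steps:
b = 9
P(p, j) = 1/(4 + j)
A(H) = -5*H*(⅐ + H) (A(H) = (H + 1/(4 + 3))*(H + (2*H)*(-3)) = (H + 1/7)*(H - 6*H) = (H + ⅐)*(-5*H) = (⅐ + H)*(-5*H) = -5*H*(⅐ + H))
b*A(1) = 9*(-5/7*1*(1 + 7*1)) = 9*(-5/7*1*(1 + 7)) = 9*(-5/7*1*8) = 9*(-40/7) = -360/7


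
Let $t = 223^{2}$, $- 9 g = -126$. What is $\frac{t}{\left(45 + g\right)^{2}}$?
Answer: $\frac{49729}{3481} \approx 14.286$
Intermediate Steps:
$g = 14$ ($g = \left(- \frac{1}{9}\right) \left(-126\right) = 14$)
$t = 49729$
$\frac{t}{\left(45 + g\right)^{2}} = \frac{49729}{\left(45 + 14\right)^{2}} = \frac{49729}{59^{2}} = \frac{49729}{3481}$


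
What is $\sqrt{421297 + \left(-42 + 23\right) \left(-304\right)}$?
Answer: $\sqrt{427073} \approx 653.51$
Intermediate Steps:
$\sqrt{421297 + \left(-42 + 23\right) \left(-304\right)} = \sqrt{421297 - -5776} = \sqrt{421297 + 5776} = \sqrt{427073}$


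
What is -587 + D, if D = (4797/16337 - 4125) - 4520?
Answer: -150818387/16337 ≈ -9231.7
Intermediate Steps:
D = -141228568/16337 (D = (4797*(1/16337) - 4125) - 4520 = (4797/16337 - 4125) - 4520 = -67385328/16337 - 4520 = -141228568/16337 ≈ -8644.7)
-587 + D = -587 - 141228568/16337 = -150818387/16337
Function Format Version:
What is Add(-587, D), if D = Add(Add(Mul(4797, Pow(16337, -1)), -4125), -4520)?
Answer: Rational(-150818387, 16337) ≈ -9231.7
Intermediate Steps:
D = Rational(-141228568, 16337) (D = Add(Add(Mul(4797, Rational(1, 16337)), -4125), -4520) = Add(Add(Rational(4797, 16337), -4125), -4520) = Add(Rational(-67385328, 16337), -4520) = Rational(-141228568, 16337) ≈ -8644.7)
Add(-587, D) = Add(-587, Rational(-141228568, 16337)) = Rational(-150818387, 16337)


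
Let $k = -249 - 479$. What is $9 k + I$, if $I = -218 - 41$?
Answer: $-6811$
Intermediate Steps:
$I = -259$ ($I = -218 - 41 = -259$)
$k = -728$ ($k = -249 - 479 = -728$)
$9 k + I = 9 \left(-728\right) - 259 = -6552 - 259 = -6811$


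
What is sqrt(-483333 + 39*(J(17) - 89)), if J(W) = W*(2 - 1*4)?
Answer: I*sqrt(488130) ≈ 698.66*I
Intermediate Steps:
J(W) = -2*W (J(W) = W*(2 - 4) = W*(-2) = -2*W)
sqrt(-483333 + 39*(J(17) - 89)) = sqrt(-483333 + 39*(-2*17 - 89)) = sqrt(-483333 + 39*(-34 - 89)) = sqrt(-483333 + 39*(-123)) = sqrt(-483333 - 4797) = sqrt(-488130) = I*sqrt(488130)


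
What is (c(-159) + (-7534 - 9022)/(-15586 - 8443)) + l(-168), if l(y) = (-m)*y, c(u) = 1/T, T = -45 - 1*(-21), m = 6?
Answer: 581682883/576696 ≈ 1008.6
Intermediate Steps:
T = -24 (T = -45 + 21 = -24)
c(u) = -1/24 (c(u) = 1/(-24) = -1/24)
l(y) = -6*y (l(y) = (-1*6)*y = -6*y)
(c(-159) + (-7534 - 9022)/(-15586 - 8443)) + l(-168) = (-1/24 + (-7534 - 9022)/(-15586 - 8443)) - 6*(-168) = (-1/24 - 16556/(-24029)) + 1008 = (-1/24 - 16556*(-1/24029)) + 1008 = (-1/24 + 16556/24029) + 1008 = 373315/576696 + 1008 = 581682883/576696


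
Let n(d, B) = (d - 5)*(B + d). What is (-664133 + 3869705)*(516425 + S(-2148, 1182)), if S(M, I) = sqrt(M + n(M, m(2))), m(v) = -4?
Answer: 1655437520100 + 6411144*sqrt(1157777) ≈ 1.6623e+12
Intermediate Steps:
n(d, B) = (-5 + d)*(B + d)
S(M, I) = sqrt(20 + M**2 - 8*M) (S(M, I) = sqrt(M + (M**2 - 5*(-4) - 5*M - 4*M)) = sqrt(M + (M**2 + 20 - 5*M - 4*M)) = sqrt(M + (20 + M**2 - 9*M)) = sqrt(20 + M**2 - 8*M))
(-664133 + 3869705)*(516425 + S(-2148, 1182)) = (-664133 + 3869705)*(516425 + sqrt(20 + (-2148)**2 - 8*(-2148))) = 3205572*(516425 + sqrt(20 + 4613904 + 17184)) = 3205572*(516425 + sqrt(4631108)) = 3205572*(516425 + 2*sqrt(1157777)) = 1655437520100 + 6411144*sqrt(1157777)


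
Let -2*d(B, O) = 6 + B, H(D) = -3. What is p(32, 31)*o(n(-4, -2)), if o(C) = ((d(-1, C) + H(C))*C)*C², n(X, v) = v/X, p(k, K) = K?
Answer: -341/16 ≈ -21.313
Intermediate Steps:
d(B, O) = -3 - B/2 (d(B, O) = -(6 + B)/2 = -3 - B/2)
o(C) = -11*C³/2 (o(C) = (((-3 - ½*(-1)) - 3)*C)*C² = (((-3 + ½) - 3)*C)*C² = ((-5/2 - 3)*C)*C² = (-11*C/2)*C² = -11*C³/2)
p(32, 31)*o(n(-4, -2)) = 31*(-11*(-2/(-4))³/2) = 31*(-11*(-2*(-¼))³/2) = 31*(-11*(½)³/2) = 31*(-11/2*⅛) = 31*(-11/16) = -341/16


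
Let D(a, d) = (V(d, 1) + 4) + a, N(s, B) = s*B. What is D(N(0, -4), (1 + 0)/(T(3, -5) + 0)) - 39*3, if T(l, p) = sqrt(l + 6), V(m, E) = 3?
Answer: -110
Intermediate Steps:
N(s, B) = B*s
T(l, p) = sqrt(6 + l)
D(a, d) = 7 + a (D(a, d) = (3 + 4) + a = 7 + a)
D(N(0, -4), (1 + 0)/(T(3, -5) + 0)) - 39*3 = (7 - 4*0) - 39*3 = (7 + 0) - 117 = 7 - 117 = -110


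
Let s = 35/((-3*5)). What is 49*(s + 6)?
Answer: 539/3 ≈ 179.67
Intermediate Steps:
s = -7/3 (s = 35/(-15) = 35*(-1/15) = -7/3 ≈ -2.3333)
49*(s + 6) = 49*(-7/3 + 6) = 49*(11/3) = 539/3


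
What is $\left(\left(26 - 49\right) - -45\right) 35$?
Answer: $770$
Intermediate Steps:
$\left(\left(26 - 49\right) - -45\right) 35 = \left(-23 + 45\right) 35 = 22 \cdot 35 = 770$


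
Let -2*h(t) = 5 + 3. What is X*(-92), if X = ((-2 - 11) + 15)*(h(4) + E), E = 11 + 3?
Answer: -1840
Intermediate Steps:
h(t) = -4 (h(t) = -(5 + 3)/2 = -½*8 = -4)
E = 14
X = 20 (X = ((-2 - 11) + 15)*(-4 + 14) = (-13 + 15)*10 = 2*10 = 20)
X*(-92) = 20*(-92) = -1840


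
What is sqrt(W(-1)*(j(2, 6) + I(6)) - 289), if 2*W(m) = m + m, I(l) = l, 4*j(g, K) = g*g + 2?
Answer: I*sqrt(1186)/2 ≈ 17.219*I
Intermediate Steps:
j(g, K) = 1/2 + g**2/4 (j(g, K) = (g*g + 2)/4 = (g**2 + 2)/4 = (2 + g**2)/4 = 1/2 + g**2/4)
W(m) = m (W(m) = (m + m)/2 = (2*m)/2 = m)
sqrt(W(-1)*(j(2, 6) + I(6)) - 289) = sqrt(-((1/2 + (1/4)*2**2) + 6) - 289) = sqrt(-((1/2 + (1/4)*4) + 6) - 289) = sqrt(-((1/2 + 1) + 6) - 289) = sqrt(-(3/2 + 6) - 289) = sqrt(-1*15/2 - 289) = sqrt(-15/2 - 289) = sqrt(-593/2) = I*sqrt(1186)/2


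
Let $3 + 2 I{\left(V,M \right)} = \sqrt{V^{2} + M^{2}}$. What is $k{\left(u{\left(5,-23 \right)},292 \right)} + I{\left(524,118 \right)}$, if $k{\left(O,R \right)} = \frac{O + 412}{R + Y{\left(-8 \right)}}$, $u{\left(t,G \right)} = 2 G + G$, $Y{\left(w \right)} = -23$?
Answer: $- \frac{121}{538} + 5 \sqrt{2885} \approx 268.34$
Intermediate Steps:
$u{\left(t,G \right)} = 3 G$
$I{\left(V,M \right)} = - \frac{3}{2} + \frac{\sqrt{M^{2} + V^{2}}}{2}$ ($I{\left(V,M \right)} = - \frac{3}{2} + \frac{\sqrt{V^{2} + M^{2}}}{2} = - \frac{3}{2} + \frac{\sqrt{M^{2} + V^{2}}}{2}$)
$k{\left(O,R \right)} = \frac{412 + O}{-23 + R}$ ($k{\left(O,R \right)} = \frac{O + 412}{R - 23} = \frac{412 + O}{-23 + R}$)
$k{\left(u{\left(5,-23 \right)},292 \right)} + I{\left(524,118 \right)} = \frac{412 + 3 \left(-23\right)}{-23 + 292} - \left(\frac{3}{2} - \frac{\sqrt{118^{2} + 524^{2}}}{2}\right) = \frac{412 - 69}{269} - \left(\frac{3}{2} - \frac{\sqrt{13924 + 274576}}{2}\right) = \frac{1}{269} \cdot 343 - \left(\frac{3}{2} - \frac{\sqrt{288500}}{2}\right) = \frac{343}{269} - \left(\frac{3}{2} - \frac{10 \sqrt{2885}}{2}\right) = \frac{343}{269} - \left(\frac{3}{2} - 5 \sqrt{2885}\right) = - \frac{121}{538} + 5 \sqrt{2885}$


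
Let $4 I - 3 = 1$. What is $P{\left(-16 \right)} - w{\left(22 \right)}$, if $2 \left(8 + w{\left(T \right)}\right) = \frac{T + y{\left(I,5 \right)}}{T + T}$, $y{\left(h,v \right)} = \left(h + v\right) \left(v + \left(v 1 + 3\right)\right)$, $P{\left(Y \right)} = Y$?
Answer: $- \frac{201}{22} \approx -9.1364$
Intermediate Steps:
$I = 1$ ($I = \frac{3}{4} + \frac{1}{4} \cdot 1 = \frac{3}{4} + \frac{1}{4} = 1$)
$y{\left(h,v \right)} = \left(3 + 2 v\right) \left(h + v\right)$ ($y{\left(h,v \right)} = \left(h + v\right) \left(v + \left(v + 3\right)\right) = \left(h + v\right) \left(v + \left(3 + v\right)\right) = \left(h + v\right) \left(3 + 2 v\right) = \left(3 + 2 v\right) \left(h + v\right)$)
$w{\left(T \right)} = -8 + \frac{78 + T}{4 T}$ ($w{\left(T \right)} = -8 + \frac{\left(T + \left(2 \cdot 5^{2} + 3 \cdot 1 + 3 \cdot 5 + 2 \cdot 1 \cdot 5\right)\right) \frac{1}{T + T}}{2} = -8 + \frac{\left(T + \left(2 \cdot 25 + 3 + 15 + 10\right)\right) \frac{1}{2 T}}{2} = -8 + \frac{\left(T + \left(50 + 3 + 15 + 10\right)\right) \frac{1}{2 T}}{2} = -8 + \frac{\left(T + 78\right) \frac{1}{2 T}}{2} = -8 + \frac{\left(78 + T\right) \frac{1}{2 T}}{2} = -8 + \frac{\frac{1}{2} \frac{1}{T} \left(78 + T\right)}{2} = -8 + \frac{78 + T}{4 T}$)
$P{\left(-16 \right)} - w{\left(22 \right)} = -16 - \frac{78 - 682}{4 \cdot 22} = -16 - \frac{1}{4} \cdot \frac{1}{22} \left(78 - 682\right) = -16 - \frac{1}{4} \cdot \frac{1}{22} \left(-604\right) = -16 - - \frac{151}{22} = -16 + \frac{151}{22} = - \frac{201}{22}$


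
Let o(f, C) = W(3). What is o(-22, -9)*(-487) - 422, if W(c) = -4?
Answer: 1526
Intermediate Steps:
o(f, C) = -4
o(-22, -9)*(-487) - 422 = -4*(-487) - 422 = 1948 - 422 = 1526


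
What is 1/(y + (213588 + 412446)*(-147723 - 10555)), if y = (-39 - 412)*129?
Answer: -1/99087467631 ≈ -1.0092e-11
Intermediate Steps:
y = -58179 (y = -451*129 = -58179)
1/(y + (213588 + 412446)*(-147723 - 10555)) = 1/(-58179 + (213588 + 412446)*(-147723 - 10555)) = 1/(-58179 + 626034*(-158278)) = 1/(-58179 - 99087409452) = 1/(-99087467631) = -1/99087467631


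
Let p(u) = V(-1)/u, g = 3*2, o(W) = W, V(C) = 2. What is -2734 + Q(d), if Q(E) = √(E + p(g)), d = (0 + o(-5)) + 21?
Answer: -2734 + 7*√3/3 ≈ -2730.0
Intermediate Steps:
g = 6
p(u) = 2/u
d = 16 (d = (0 - 5) + 21 = -5 + 21 = 16)
Q(E) = √(⅓ + E) (Q(E) = √(E + 2/6) = √(E + 2*(⅙)) = √(E + ⅓) = √(⅓ + E))
-2734 + Q(d) = -2734 + √(3 + 9*16)/3 = -2734 + √(3 + 144)/3 = -2734 + √147/3 = -2734 + (7*√3)/3 = -2734 + 7*√3/3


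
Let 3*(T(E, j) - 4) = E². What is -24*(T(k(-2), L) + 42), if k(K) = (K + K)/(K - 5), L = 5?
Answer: -54224/49 ≈ -1106.6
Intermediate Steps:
k(K) = 2*K/(-5 + K) (k(K) = (2*K)/(-5 + K) = 2*K/(-5 + K))
T(E, j) = 4 + E²/3
-24*(T(k(-2), L) + 42) = -24*((4 + (2*(-2)/(-5 - 2))²/3) + 42) = -24*((4 + (2*(-2)/(-7))²/3) + 42) = -24*((4 + (2*(-2)*(-⅐))²/3) + 42) = -24*((4 + (4/7)²/3) + 42) = -24*((4 + (⅓)*(16/49)) + 42) = -24*((4 + 16/147) + 42) = -24*(604/147 + 42) = -24*6778/147 = -54224/49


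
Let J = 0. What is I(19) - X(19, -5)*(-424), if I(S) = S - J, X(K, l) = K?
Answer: 8075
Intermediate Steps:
I(S) = S (I(S) = S - 1*0 = S + 0 = S)
I(19) - X(19, -5)*(-424) = 19 - 1*19*(-424) = 19 - 19*(-424) = 19 + 8056 = 8075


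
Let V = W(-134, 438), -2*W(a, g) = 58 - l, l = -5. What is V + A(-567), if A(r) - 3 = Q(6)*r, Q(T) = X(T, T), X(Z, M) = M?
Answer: -6861/2 ≈ -3430.5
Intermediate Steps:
W(a, g) = -63/2 (W(a, g) = -(58 - 1*(-5))/2 = -(58 + 5)/2 = -½*63 = -63/2)
Q(T) = T
A(r) = 3 + 6*r
V = -63/2 ≈ -31.500
V + A(-567) = -63/2 + (3 + 6*(-567)) = -63/2 + (3 - 3402) = -63/2 - 3399 = -6861/2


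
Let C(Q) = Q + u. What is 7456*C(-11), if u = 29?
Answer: 134208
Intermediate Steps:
C(Q) = 29 + Q (C(Q) = Q + 29 = 29 + Q)
7456*C(-11) = 7456*(29 - 11) = 7456*18 = 134208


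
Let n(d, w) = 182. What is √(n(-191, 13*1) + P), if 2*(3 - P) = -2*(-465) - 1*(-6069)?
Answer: I*√13258/2 ≈ 57.572*I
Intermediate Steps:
P = -6993/2 (P = 3 - (-2*(-465) - 1*(-6069))/2 = 3 - (930 + 6069)/2 = 3 - ½*6999 = 3 - 6999/2 = -6993/2 ≈ -3496.5)
√(n(-191, 13*1) + P) = √(182 - 6993/2) = √(-6629/2) = I*√13258/2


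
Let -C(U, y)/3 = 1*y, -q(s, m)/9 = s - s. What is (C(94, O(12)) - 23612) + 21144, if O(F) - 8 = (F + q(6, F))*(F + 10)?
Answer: -3284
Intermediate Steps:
q(s, m) = 0 (q(s, m) = -9*(s - s) = -9*0 = 0)
O(F) = 8 + F*(10 + F) (O(F) = 8 + (F + 0)*(F + 10) = 8 + F*(10 + F))
C(U, y) = -3*y
(C(94, O(12)) - 23612) + 21144 = (-3*(8 + 12² + 10*12) - 23612) + 21144 = (-3*(8 + 144 + 120) - 23612) + 21144 = (-3*272 - 23612) + 21144 = (-816 - 23612) + 21144 = -24428 + 21144 = -3284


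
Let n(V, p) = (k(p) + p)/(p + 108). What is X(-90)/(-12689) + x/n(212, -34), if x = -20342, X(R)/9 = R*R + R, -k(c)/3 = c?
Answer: -4776438833/215713 ≈ -22143.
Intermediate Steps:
k(c) = -3*c
X(R) = 9*R + 9*R**2 (X(R) = 9*(R*R + R) = 9*(R**2 + R) = 9*(R + R**2) = 9*R + 9*R**2)
n(V, p) = -2*p/(108 + p) (n(V, p) = (-3*p + p)/(p + 108) = (-2*p)/(108 + p) = -2*p/(108 + p))
X(-90)/(-12689) + x/n(212, -34) = (9*(-90)*(1 - 90))/(-12689) - 20342/((-2*(-34)/(108 - 34))) = (9*(-90)*(-89))*(-1/12689) - 20342/((-2*(-34)/74)) = 72090*(-1/12689) - 20342/((-2*(-34)*1/74)) = -72090/12689 - 20342/34/37 = -72090/12689 - 20342*37/34 = -72090/12689 - 376327/17 = -4776438833/215713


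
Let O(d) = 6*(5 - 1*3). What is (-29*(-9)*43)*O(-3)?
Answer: 134676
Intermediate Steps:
O(d) = 12 (O(d) = 6*(5 - 3) = 6*2 = 12)
(-29*(-9)*43)*O(-3) = (-29*(-9)*43)*12 = (261*43)*12 = 11223*12 = 134676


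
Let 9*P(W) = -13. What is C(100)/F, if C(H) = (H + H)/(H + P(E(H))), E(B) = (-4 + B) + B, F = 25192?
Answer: 225/2793163 ≈ 8.0554e-5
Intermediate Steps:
E(B) = -4 + 2*B
P(W) = -13/9 (P(W) = (⅑)*(-13) = -13/9)
C(H) = 2*H/(-13/9 + H) (C(H) = (H + H)/(H - 13/9) = (2*H)/(-13/9 + H) = 2*H/(-13/9 + H))
C(100)/F = (18*100/(-13 + 9*100))/25192 = (18*100/(-13 + 900))*(1/25192) = (18*100/887)*(1/25192) = (18*100*(1/887))*(1/25192) = (1800/887)*(1/25192) = 225/2793163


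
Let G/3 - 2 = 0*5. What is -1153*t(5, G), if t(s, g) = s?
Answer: -5765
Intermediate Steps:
G = 6 (G = 6 + 3*(0*5) = 6 + 3*0 = 6 + 0 = 6)
-1153*t(5, G) = -1153*5 = -5765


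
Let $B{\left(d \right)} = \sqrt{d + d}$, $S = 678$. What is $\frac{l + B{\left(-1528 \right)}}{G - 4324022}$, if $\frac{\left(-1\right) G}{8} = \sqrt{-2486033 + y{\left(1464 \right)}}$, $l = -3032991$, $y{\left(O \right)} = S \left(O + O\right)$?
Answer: $\frac{728595544989}{1038733239490} - \frac{8 \sqrt{95662159}}{4674299577705} - \frac{4324022 i \sqrt{191}}{4674299577705} - \frac{673998 i \sqrt{500849}}{519366619745} \approx 0.70143 - 0.0009312 i$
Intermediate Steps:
$y{\left(O \right)} = 1356 O$ ($y{\left(O \right)} = 678 \left(O + O\right) = 678 \cdot 2 O = 1356 O$)
$G = - 8 i \sqrt{500849}$ ($G = - 8 \sqrt{-2486033 + 1356 \cdot 1464} = - 8 \sqrt{-2486033 + 1985184} = - 8 \sqrt{-500849} = - 8 i \sqrt{500849} \approx - 5661.7 i$)
$B{\left(d \right)} = \sqrt{2} \sqrt{d}$ ($B{\left(d \right)} = \sqrt{2 d} = \sqrt{2} \sqrt{d}$)
$\frac{l + B{\left(-1528 \right)}}{G - 4324022} = \frac{-3032991 + \sqrt{2} \sqrt{-1528}}{- 8 i \sqrt{500849} - 4324022} = \frac{-3032991 + \sqrt{2} \cdot 2 i \sqrt{382}}{-4324022 - 8 i \sqrt{500849}} = \frac{-3032991 + 4 i \sqrt{191}}{-4324022 - 8 i \sqrt{500849}}$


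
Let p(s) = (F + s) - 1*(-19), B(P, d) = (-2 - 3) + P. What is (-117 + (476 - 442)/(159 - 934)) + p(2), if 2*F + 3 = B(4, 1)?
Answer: -75984/775 ≈ -98.044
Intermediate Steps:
B(P, d) = -5 + P
F = -2 (F = -3/2 + (-5 + 4)/2 = -3/2 + (½)*(-1) = -3/2 - ½ = -2)
p(s) = 17 + s (p(s) = (-2 + s) - 1*(-19) = (-2 + s) + 19 = 17 + s)
(-117 + (476 - 442)/(159 - 934)) + p(2) = (-117 + (476 - 442)/(159 - 934)) + (17 + 2) = (-117 + 34/(-775)) + 19 = (-117 + 34*(-1/775)) + 19 = (-117 - 34/775) + 19 = -90709/775 + 19 = -75984/775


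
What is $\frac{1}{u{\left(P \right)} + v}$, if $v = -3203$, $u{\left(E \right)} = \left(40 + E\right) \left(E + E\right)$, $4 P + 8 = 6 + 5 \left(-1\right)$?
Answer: $- \frac{8}{26695} \approx -0.00029968$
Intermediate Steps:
$P = - \frac{7}{4}$ ($P = -2 + \frac{6 + 5 \left(-1\right)}{4} = -2 + \frac{6 - 5}{4} = -2 + \frac{1}{4} \cdot 1 = -2 + \frac{1}{4} = - \frac{7}{4} \approx -1.75$)
$u{\left(E \right)} = 2 E \left(40 + E\right)$ ($u{\left(E \right)} = \left(40 + E\right) 2 E = 2 E \left(40 + E\right)$)
$\frac{1}{u{\left(P \right)} + v} = \frac{1}{2 \left(- \frac{7}{4}\right) \left(40 - \frac{7}{4}\right) - 3203} = \frac{1}{2 \left(- \frac{7}{4}\right) \frac{153}{4} - 3203} = \frac{1}{- \frac{1071}{8} - 3203} = \frac{1}{- \frac{26695}{8}} = - \frac{8}{26695}$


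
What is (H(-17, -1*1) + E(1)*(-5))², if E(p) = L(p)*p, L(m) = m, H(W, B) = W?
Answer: 484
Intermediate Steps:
E(p) = p² (E(p) = p*p = p²)
(H(-17, -1*1) + E(1)*(-5))² = (-17 + 1²*(-5))² = (-17 + 1*(-5))² = (-17 - 5)² = (-22)² = 484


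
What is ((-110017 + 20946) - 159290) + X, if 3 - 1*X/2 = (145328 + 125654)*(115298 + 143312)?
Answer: -140157558395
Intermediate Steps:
X = -140157310034 (X = 6 - 2*(145328 + 125654)*(115298 + 143312) = 6 - 541964*258610 = 6 - 2*70078655020 = 6 - 140157310040 = -140157310034)
((-110017 + 20946) - 159290) + X = ((-110017 + 20946) - 159290) - 140157310034 = (-89071 - 159290) - 140157310034 = -248361 - 140157310034 = -140157558395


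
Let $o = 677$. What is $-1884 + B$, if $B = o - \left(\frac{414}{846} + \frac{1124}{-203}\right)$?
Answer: $- \frac{11467828}{9541} \approx -1202.0$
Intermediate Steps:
$B = \frac{6507416}{9541}$ ($B = 677 - \left(\frac{414}{846} + \frac{1124}{-203}\right) = 677 - \left(414 \cdot \frac{1}{846} + 1124 \left(- \frac{1}{203}\right)\right) = 677 - \left(\frac{23}{47} - \frac{1124}{203}\right) = 677 - - \frac{48159}{9541} = 677 + \frac{48159}{9541} = \frac{6507416}{9541} \approx 682.05$)
$-1884 + B = -1884 + \frac{6507416}{9541} = - \frac{11467828}{9541}$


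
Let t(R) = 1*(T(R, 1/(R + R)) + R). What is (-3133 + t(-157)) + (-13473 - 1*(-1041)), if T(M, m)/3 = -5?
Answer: -15737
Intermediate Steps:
T(M, m) = -15 (T(M, m) = 3*(-5) = -15)
t(R) = -15 + R (t(R) = 1*(-15 + R) = -15 + R)
(-3133 + t(-157)) + (-13473 - 1*(-1041)) = (-3133 + (-15 - 157)) + (-13473 - 1*(-1041)) = (-3133 - 172) + (-13473 + 1041) = -3305 - 12432 = -15737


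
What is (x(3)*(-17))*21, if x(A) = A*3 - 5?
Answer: -1428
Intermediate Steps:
x(A) = -5 + 3*A (x(A) = 3*A - 5 = -5 + 3*A)
(x(3)*(-17))*21 = ((-5 + 3*3)*(-17))*21 = ((-5 + 9)*(-17))*21 = (4*(-17))*21 = -68*21 = -1428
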